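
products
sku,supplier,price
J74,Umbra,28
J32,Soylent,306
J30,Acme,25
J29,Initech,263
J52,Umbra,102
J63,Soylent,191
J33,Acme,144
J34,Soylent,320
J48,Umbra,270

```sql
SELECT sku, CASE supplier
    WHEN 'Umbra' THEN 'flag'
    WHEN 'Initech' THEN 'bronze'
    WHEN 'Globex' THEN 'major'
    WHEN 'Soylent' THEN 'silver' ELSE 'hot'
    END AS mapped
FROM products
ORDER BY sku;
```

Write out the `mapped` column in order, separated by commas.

bronze, hot, silver, hot, silver, flag, flag, silver, flag

sku=J29: supplier='Initech' → bronze
sku=J30: ELSE → hot
sku=J32: supplier='Soylent' → silver
sku=J33: ELSE → hot
sku=J34: supplier='Soylent' → silver
sku=J48: supplier='Umbra' → flag
sku=J52: supplier='Umbra' → flag
sku=J63: supplier='Soylent' → silver
sku=J74: supplier='Umbra' → flag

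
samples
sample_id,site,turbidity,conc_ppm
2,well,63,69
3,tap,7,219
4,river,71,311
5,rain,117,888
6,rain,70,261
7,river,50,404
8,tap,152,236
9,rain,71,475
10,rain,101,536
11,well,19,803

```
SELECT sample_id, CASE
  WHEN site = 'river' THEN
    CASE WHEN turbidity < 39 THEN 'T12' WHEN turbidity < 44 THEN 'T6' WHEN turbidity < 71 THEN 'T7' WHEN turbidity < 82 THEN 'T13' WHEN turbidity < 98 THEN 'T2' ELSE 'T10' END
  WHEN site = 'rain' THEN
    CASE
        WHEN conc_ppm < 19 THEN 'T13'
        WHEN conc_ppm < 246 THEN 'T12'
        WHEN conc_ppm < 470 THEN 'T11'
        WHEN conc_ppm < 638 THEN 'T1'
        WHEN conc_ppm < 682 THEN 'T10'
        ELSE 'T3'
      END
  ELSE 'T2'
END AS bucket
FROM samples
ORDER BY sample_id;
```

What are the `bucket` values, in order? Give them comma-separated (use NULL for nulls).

T2, T2, T13, T3, T11, T7, T2, T1, T1, T2

sample_id=2: site='well' → outer ELSE → T2
sample_id=3: site='tap' → outer ELSE → T2
sample_id=4: site='river' → inner[turbidity < 82] → T13
sample_id=5: site='rain' → inner[ELSE] → T3
sample_id=6: site='rain' → inner[conc_ppm < 470] → T11
sample_id=7: site='river' → inner[turbidity < 71] → T7
sample_id=8: site='tap' → outer ELSE → T2
sample_id=9: site='rain' → inner[conc_ppm < 638] → T1
sample_id=10: site='rain' → inner[conc_ppm < 638] → T1
sample_id=11: site='well' → outer ELSE → T2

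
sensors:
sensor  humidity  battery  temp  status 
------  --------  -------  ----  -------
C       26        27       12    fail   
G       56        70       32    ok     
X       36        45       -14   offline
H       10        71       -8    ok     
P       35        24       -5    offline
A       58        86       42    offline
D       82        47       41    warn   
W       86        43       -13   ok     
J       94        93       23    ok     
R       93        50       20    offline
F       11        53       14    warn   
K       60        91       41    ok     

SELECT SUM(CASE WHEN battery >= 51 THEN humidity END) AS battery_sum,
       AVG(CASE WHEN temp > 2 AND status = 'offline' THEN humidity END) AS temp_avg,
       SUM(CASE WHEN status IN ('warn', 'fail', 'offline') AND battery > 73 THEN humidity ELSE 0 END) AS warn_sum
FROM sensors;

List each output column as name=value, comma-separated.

battery_sum=289, temp_avg=75.5, warn_sum=58

[battery_sum: battery >= 51]
sensor=C: ✗
sensor=G: ✓ → 56
sensor=X: ✗
sensor=H: ✓ → 10
sensor=P: ✗
sensor=A: ✓ → 58
sensor=D: ✗
sensor=W: ✗
sensor=J: ✓ → 94
sensor=R: ✗
sensor=F: ✓ → 11
sensor=K: ✓ → 60
battery_sum = 56 + 10 + 58 + 94 + 11 + 60 = 289
—
[temp_avg: temp > 2 AND status = 'offline']
sensor=C: ✗
sensor=G: ✗
sensor=X: ✗
sensor=H: ✗
sensor=P: ✗
sensor=A: ✓ → 58
sensor=D: ✗
sensor=W: ✗
sensor=J: ✗
sensor=R: ✓ → 93
sensor=F: ✗
sensor=K: ✗
temp_avg = (58 + 93) / 2 = 75.5
—
[warn_sum: status IN ('warn', 'fail', 'offline') AND battery > 73]
sensor=C: ✗
sensor=G: ✗
sensor=X: ✗
sensor=H: ✗
sensor=P: ✗
sensor=A: ✓ → 58
sensor=D: ✗
sensor=W: ✗
sensor=J: ✗
sensor=R: ✗
sensor=F: ✗
sensor=K: ✗
warn_sum = 58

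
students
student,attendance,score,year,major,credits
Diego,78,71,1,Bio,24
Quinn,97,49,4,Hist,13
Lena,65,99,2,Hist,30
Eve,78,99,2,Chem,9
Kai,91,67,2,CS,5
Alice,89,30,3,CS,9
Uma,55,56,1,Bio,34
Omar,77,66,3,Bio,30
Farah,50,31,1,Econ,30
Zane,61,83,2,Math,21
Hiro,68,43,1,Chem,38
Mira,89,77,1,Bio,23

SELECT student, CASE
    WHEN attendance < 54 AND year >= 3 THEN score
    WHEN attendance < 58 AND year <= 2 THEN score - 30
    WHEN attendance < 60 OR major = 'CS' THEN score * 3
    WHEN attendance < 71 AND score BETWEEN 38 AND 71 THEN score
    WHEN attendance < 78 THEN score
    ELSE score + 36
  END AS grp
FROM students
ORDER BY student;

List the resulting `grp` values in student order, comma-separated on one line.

90, 107, 135, 1, 43, 201, 99, 113, 66, 85, 26, 83

student=Alice: attendance < 60 OR major = 'CS' → 90
student=Diego: ELSE → 107
student=Eve: ELSE → 135
student=Farah: attendance < 58 AND year <= 2 → 1
student=Hiro: attendance < 71 AND score BETWEEN 38 AND 71 → 43
student=Kai: attendance < 60 OR major = 'CS' → 201
student=Lena: attendance < 78 → 99
student=Mira: ELSE → 113
student=Omar: attendance < 78 → 66
student=Quinn: ELSE → 85
student=Uma: attendance < 58 AND year <= 2 → 26
student=Zane: attendance < 78 → 83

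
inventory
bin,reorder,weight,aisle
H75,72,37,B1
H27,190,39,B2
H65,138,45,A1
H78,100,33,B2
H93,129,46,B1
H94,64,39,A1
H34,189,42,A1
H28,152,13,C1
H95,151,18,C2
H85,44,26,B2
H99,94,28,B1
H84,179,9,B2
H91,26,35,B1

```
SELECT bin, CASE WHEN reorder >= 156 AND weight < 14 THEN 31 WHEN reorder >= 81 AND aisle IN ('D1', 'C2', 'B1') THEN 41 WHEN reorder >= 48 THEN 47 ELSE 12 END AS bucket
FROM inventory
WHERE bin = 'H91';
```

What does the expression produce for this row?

12

bin = H91: reorder=26, weight=35, aisle=B1.
reorder >= 156 AND weight < 14 → false
reorder >= 81 AND aisle IN ('D1', 'C2', 'B1') → false
reorder >= 48 → false
No prior WHEN matched → ELSE → 12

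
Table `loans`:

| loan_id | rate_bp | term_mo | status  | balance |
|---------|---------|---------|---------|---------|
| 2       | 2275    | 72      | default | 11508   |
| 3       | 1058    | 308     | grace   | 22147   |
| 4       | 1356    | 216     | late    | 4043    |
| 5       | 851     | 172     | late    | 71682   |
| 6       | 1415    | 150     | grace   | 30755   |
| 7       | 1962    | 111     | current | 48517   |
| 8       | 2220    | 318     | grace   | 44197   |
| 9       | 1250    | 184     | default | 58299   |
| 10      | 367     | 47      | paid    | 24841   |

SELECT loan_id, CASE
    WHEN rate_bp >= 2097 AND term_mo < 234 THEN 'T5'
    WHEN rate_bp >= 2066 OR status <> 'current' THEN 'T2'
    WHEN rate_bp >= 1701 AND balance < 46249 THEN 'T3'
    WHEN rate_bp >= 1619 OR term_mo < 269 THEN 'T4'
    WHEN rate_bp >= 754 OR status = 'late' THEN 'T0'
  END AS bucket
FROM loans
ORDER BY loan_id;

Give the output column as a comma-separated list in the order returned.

loan_id=2: rate_bp >= 2097 AND term_mo < 234 → T5
loan_id=3: rate_bp >= 2066 OR status <> 'current' → T2
loan_id=4: rate_bp >= 2066 OR status <> 'current' → T2
loan_id=5: rate_bp >= 2066 OR status <> 'current' → T2
loan_id=6: rate_bp >= 2066 OR status <> 'current' → T2
loan_id=7: rate_bp >= 1619 OR term_mo < 269 → T4
loan_id=8: rate_bp >= 2066 OR status <> 'current' → T2
loan_id=9: rate_bp >= 2066 OR status <> 'current' → T2
loan_id=10: rate_bp >= 2066 OR status <> 'current' → T2

T5, T2, T2, T2, T2, T4, T2, T2, T2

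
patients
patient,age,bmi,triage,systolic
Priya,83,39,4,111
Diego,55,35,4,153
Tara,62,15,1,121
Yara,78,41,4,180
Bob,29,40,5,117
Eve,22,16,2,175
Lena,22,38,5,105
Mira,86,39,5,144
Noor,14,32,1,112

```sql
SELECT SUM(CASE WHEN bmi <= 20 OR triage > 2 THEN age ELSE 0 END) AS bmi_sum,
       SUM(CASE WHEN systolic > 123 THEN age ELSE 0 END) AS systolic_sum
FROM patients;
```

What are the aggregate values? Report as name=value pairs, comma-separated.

bmi_sum=437, systolic_sum=241

[bmi_sum: bmi <= 20 OR triage > 2]
patient=Priya: ✓ → 83
patient=Diego: ✓ → 55
patient=Tara: ✓ → 62
patient=Yara: ✓ → 78
patient=Bob: ✓ → 29
patient=Eve: ✓ → 22
patient=Lena: ✓ → 22
patient=Mira: ✓ → 86
patient=Noor: ✗
bmi_sum = 83 + 55 + 62 + 78 + 29 + 22 + 22 + 86 = 437
—
[systolic_sum: systolic > 123]
patient=Priya: ✗
patient=Diego: ✓ → 55
patient=Tara: ✗
patient=Yara: ✓ → 78
patient=Bob: ✗
patient=Eve: ✓ → 22
patient=Lena: ✗
patient=Mira: ✓ → 86
patient=Noor: ✗
systolic_sum = 55 + 78 + 22 + 86 = 241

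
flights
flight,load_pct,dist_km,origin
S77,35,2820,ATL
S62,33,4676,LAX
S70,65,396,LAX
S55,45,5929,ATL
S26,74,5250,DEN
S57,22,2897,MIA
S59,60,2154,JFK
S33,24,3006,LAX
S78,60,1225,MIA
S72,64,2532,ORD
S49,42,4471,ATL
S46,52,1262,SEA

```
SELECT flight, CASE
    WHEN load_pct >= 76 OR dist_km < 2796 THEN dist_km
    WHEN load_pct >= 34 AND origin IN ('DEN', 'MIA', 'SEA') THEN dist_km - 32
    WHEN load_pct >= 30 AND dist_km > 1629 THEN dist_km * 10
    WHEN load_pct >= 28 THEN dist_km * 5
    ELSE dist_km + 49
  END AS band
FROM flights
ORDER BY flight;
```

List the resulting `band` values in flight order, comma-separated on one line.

flight=S26: load_pct >= 34 AND origin IN ('DEN', 'MIA', 'SEA') → 5218
flight=S33: ELSE → 3055
flight=S46: load_pct >= 76 OR dist_km < 2796 → 1262
flight=S49: load_pct >= 30 AND dist_km > 1629 → 44710
flight=S55: load_pct >= 30 AND dist_km > 1629 → 59290
flight=S57: ELSE → 2946
flight=S59: load_pct >= 76 OR dist_km < 2796 → 2154
flight=S62: load_pct >= 30 AND dist_km > 1629 → 46760
flight=S70: load_pct >= 76 OR dist_km < 2796 → 396
flight=S72: load_pct >= 76 OR dist_km < 2796 → 2532
flight=S77: load_pct >= 30 AND dist_km > 1629 → 28200
flight=S78: load_pct >= 76 OR dist_km < 2796 → 1225

5218, 3055, 1262, 44710, 59290, 2946, 2154, 46760, 396, 2532, 28200, 1225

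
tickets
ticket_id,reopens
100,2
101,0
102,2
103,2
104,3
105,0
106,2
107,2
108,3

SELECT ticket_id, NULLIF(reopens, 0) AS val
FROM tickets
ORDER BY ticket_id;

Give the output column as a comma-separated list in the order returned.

ticket_id=100: reopens=2 vs 0: differ → 2
ticket_id=101: reopens=0 vs 0: equal → NULL
ticket_id=102: reopens=2 vs 0: differ → 2
ticket_id=103: reopens=2 vs 0: differ → 2
ticket_id=104: reopens=3 vs 0: differ → 3
ticket_id=105: reopens=0 vs 0: equal → NULL
ticket_id=106: reopens=2 vs 0: differ → 2
ticket_id=107: reopens=2 vs 0: differ → 2
ticket_id=108: reopens=3 vs 0: differ → 3

2, NULL, 2, 2, 3, NULL, 2, 2, 3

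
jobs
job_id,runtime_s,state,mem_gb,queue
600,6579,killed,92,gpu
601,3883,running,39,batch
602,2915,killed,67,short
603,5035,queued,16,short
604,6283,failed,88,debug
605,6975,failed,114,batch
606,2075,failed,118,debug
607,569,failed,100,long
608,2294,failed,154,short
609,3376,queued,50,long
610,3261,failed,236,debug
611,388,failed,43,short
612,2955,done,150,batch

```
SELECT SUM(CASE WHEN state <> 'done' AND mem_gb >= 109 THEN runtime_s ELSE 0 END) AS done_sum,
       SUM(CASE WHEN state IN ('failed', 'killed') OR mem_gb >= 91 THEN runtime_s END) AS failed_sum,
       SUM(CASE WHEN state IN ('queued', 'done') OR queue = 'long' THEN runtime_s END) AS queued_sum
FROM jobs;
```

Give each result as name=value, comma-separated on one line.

done_sum=14605, failed_sum=34294, queued_sum=11935

[done_sum: state <> 'done' AND mem_gb >= 109]
job_id=600: ✗
job_id=601: ✗
job_id=602: ✗
job_id=603: ✗
job_id=604: ✗
job_id=605: ✓ → 6975
job_id=606: ✓ → 2075
job_id=607: ✗
job_id=608: ✓ → 2294
job_id=609: ✗
job_id=610: ✓ → 3261
job_id=611: ✗
job_id=612: ✗
done_sum = 6975 + 2075 + 2294 + 3261 = 14605
—
[failed_sum: state IN ('failed', 'killed') OR mem_gb >= 91]
job_id=600: ✓ → 6579
job_id=601: ✗
job_id=602: ✓ → 2915
job_id=603: ✗
job_id=604: ✓ → 6283
job_id=605: ✓ → 6975
job_id=606: ✓ → 2075
job_id=607: ✓ → 569
job_id=608: ✓ → 2294
job_id=609: ✗
job_id=610: ✓ → 3261
job_id=611: ✓ → 388
job_id=612: ✓ → 2955
failed_sum = 6579 + 2915 + 6283 + 6975 + 2075 + 569 + 2294 + 3261 + 388 + 2955 = 34294
—
[queued_sum: state IN ('queued', 'done') OR queue = 'long']
job_id=600: ✗
job_id=601: ✗
job_id=602: ✗
job_id=603: ✓ → 5035
job_id=604: ✗
job_id=605: ✗
job_id=606: ✗
job_id=607: ✓ → 569
job_id=608: ✗
job_id=609: ✓ → 3376
job_id=610: ✗
job_id=611: ✗
job_id=612: ✓ → 2955
queued_sum = 5035 + 569 + 3376 + 2955 = 11935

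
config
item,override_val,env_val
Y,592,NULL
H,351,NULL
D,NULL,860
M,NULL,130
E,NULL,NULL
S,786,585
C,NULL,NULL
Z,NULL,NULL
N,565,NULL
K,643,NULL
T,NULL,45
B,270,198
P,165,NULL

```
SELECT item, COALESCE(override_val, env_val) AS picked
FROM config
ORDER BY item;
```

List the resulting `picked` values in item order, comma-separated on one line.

270, NULL, 860, NULL, 351, 643, 130, 565, 165, 786, 45, 592, NULL

item=B: override_val=270 → 270
item=C: override_val=NULL, env_val=NULL (all NULL) → NULL
item=D: override_val=NULL, env_val=860 → 860
item=E: override_val=NULL, env_val=NULL (all NULL) → NULL
item=H: override_val=351 → 351
item=K: override_val=643 → 643
item=M: override_val=NULL, env_val=130 → 130
item=N: override_val=565 → 565
item=P: override_val=165 → 165
item=S: override_val=786 → 786
item=T: override_val=NULL, env_val=45 → 45
item=Y: override_val=592 → 592
item=Z: override_val=NULL, env_val=NULL (all NULL) → NULL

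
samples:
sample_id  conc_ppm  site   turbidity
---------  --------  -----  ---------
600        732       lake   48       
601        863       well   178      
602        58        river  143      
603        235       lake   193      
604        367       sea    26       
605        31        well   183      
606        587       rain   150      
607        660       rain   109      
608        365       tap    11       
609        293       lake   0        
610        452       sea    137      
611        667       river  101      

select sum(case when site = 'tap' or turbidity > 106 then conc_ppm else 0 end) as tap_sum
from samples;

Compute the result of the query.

3251

sample_id=600: ✗
sample_id=601: ✓ → 863
sample_id=602: ✓ → 58
sample_id=603: ✓ → 235
sample_id=604: ✗
sample_id=605: ✓ → 31
sample_id=606: ✓ → 587
sample_id=607: ✓ → 660
sample_id=608: ✓ → 365
sample_id=609: ✗
sample_id=610: ✓ → 452
sample_id=611: ✗
tap_sum = 863 + 58 + 235 + 31 + 587 + 660 + 365 + 452 = 3251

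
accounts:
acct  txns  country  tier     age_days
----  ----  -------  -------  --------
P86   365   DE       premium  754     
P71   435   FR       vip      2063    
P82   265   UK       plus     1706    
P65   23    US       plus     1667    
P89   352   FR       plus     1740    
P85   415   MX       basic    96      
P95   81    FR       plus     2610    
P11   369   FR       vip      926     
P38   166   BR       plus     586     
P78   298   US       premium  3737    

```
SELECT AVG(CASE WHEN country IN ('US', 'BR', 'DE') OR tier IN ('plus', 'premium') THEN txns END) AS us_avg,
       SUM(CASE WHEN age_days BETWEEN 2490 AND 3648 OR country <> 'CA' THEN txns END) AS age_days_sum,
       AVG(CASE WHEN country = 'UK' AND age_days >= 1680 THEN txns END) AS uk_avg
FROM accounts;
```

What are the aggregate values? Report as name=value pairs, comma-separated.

[us_avg: country IN ('US', 'BR', 'DE') OR tier IN ('plus', 'premium')]
acct=P86: ✓ → 365
acct=P71: ✗
acct=P82: ✓ → 265
acct=P65: ✓ → 23
acct=P89: ✓ → 352
acct=P85: ✗
acct=P95: ✓ → 81
acct=P11: ✗
acct=P38: ✓ → 166
acct=P78: ✓ → 298
us_avg = (365 + 265 + 23 + 352 + 81 + 166 + 298) / 7 = 221.4285714286
—
[age_days_sum: age_days BETWEEN 2490 AND 3648 OR country <> 'CA']
acct=P86: ✓ → 365
acct=P71: ✓ → 435
acct=P82: ✓ → 265
acct=P65: ✓ → 23
acct=P89: ✓ → 352
acct=P85: ✓ → 415
acct=P95: ✓ → 81
acct=P11: ✓ → 369
acct=P38: ✓ → 166
acct=P78: ✓ → 298
age_days_sum = 365 + 435 + 265 + 23 + 352 + 415 + 81 + 369 + 166 + 298 = 2769
—
[uk_avg: country = 'UK' AND age_days >= 1680]
acct=P86: ✗
acct=P71: ✗
acct=P82: ✓ → 265
acct=P65: ✗
acct=P89: ✗
acct=P85: ✗
acct=P95: ✗
acct=P11: ✗
acct=P38: ✗
acct=P78: ✗
uk_avg = 265

us_avg=221.4285714286, age_days_sum=2769, uk_avg=265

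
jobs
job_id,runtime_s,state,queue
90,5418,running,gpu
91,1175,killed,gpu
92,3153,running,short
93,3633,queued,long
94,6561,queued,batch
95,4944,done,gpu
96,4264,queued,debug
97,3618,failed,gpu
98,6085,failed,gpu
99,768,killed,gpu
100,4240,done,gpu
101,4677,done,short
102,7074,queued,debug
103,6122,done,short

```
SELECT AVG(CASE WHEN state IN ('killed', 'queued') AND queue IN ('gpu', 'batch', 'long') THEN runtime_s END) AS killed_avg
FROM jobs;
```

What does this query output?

3034.25

job_id=90: ✗
job_id=91: ✓ → 1175
job_id=92: ✗
job_id=93: ✓ → 3633
job_id=94: ✓ → 6561
job_id=95: ✗
job_id=96: ✗
job_id=97: ✗
job_id=98: ✗
job_id=99: ✓ → 768
job_id=100: ✗
job_id=101: ✗
job_id=102: ✗
job_id=103: ✗
killed_avg = (1175 + 3633 + 6561 + 768) / 4 = 3034.25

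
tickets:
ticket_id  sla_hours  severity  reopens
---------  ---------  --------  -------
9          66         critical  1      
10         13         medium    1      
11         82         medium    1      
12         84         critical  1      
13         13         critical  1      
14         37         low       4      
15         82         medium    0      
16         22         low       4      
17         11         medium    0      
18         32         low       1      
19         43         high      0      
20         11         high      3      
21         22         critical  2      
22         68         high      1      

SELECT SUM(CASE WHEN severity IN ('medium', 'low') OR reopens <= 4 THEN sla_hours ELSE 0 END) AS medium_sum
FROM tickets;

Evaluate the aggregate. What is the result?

586

ticket_id=9: ✓ → 66
ticket_id=10: ✓ → 13
ticket_id=11: ✓ → 82
ticket_id=12: ✓ → 84
ticket_id=13: ✓ → 13
ticket_id=14: ✓ → 37
ticket_id=15: ✓ → 82
ticket_id=16: ✓ → 22
ticket_id=17: ✓ → 11
ticket_id=18: ✓ → 32
ticket_id=19: ✓ → 43
ticket_id=20: ✓ → 11
ticket_id=21: ✓ → 22
ticket_id=22: ✓ → 68
medium_sum = 66 + 13 + 82 + 84 + 13 + 37 + 82 + 22 + 11 + 32 + 43 + 11 + 22 + 68 = 586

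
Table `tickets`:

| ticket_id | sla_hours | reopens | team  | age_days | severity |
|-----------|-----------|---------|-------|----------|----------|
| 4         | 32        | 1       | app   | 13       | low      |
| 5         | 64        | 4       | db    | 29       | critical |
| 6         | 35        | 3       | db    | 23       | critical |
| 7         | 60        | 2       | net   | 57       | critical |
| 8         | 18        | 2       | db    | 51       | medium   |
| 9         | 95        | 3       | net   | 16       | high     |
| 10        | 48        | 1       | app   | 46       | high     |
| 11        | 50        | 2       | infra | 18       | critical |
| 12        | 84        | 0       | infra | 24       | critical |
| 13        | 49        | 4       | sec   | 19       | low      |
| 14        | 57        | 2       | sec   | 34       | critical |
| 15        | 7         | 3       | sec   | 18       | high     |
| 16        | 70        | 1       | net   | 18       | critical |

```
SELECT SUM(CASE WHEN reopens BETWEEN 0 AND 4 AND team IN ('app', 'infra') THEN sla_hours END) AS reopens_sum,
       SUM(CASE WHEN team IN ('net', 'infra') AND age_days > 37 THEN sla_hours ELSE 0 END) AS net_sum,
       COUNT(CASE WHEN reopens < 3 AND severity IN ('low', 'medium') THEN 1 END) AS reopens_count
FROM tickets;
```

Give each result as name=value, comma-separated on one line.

reopens_sum=214, net_sum=60, reopens_count=2

[reopens_sum: reopens BETWEEN 0 AND 4 AND team IN ('app', 'infra')]
ticket_id=4: ✓ → 32
ticket_id=5: ✗
ticket_id=6: ✗
ticket_id=7: ✗
ticket_id=8: ✗
ticket_id=9: ✗
ticket_id=10: ✓ → 48
ticket_id=11: ✓ → 50
ticket_id=12: ✓ → 84
ticket_id=13: ✗
ticket_id=14: ✗
ticket_id=15: ✗
ticket_id=16: ✗
reopens_sum = 32 + 48 + 50 + 84 = 214
—
[net_sum: team IN ('net', 'infra') AND age_days > 37]
ticket_id=4: ✗
ticket_id=5: ✗
ticket_id=6: ✗
ticket_id=7: ✓ → 60
ticket_id=8: ✗
ticket_id=9: ✗
ticket_id=10: ✗
ticket_id=11: ✗
ticket_id=12: ✗
ticket_id=13: ✗
ticket_id=14: ✗
ticket_id=15: ✗
ticket_id=16: ✗
net_sum = 60
—
[reopens_count: reopens < 3 AND severity IN ('low', 'medium')]
ticket_id=4: ✓ → 1
ticket_id=5: ✗
ticket_id=6: ✗
ticket_id=7: ✗
ticket_id=8: ✓ → 1
ticket_id=9: ✗
ticket_id=10: ✗
ticket_id=11: ✗
ticket_id=12: ✗
ticket_id=13: ✗
ticket_id=14: ✗
ticket_id=15: ✗
ticket_id=16: ✗
reopens_count = COUNT(1, 1) = 2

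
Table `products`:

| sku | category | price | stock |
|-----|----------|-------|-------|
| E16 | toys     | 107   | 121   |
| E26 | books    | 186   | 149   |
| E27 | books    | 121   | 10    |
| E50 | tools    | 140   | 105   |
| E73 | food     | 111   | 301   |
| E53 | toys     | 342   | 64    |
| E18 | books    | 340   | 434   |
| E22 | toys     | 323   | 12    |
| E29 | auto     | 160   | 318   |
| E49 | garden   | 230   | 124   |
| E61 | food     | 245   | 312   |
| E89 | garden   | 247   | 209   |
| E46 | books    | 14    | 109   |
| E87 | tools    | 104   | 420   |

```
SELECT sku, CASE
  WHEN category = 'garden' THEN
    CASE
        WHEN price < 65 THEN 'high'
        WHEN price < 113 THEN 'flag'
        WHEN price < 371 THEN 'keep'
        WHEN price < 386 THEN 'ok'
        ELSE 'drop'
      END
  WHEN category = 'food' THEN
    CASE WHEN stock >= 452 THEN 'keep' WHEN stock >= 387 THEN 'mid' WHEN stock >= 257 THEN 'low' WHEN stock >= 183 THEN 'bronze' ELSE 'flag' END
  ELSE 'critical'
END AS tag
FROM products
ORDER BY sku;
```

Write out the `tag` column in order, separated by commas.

critical, critical, critical, critical, critical, critical, critical, keep, critical, critical, low, low, critical, keep

sku=E16: category='toys' → outer ELSE → critical
sku=E18: category='books' → outer ELSE → critical
sku=E22: category='toys' → outer ELSE → critical
sku=E26: category='books' → outer ELSE → critical
sku=E27: category='books' → outer ELSE → critical
sku=E29: category='auto' → outer ELSE → critical
sku=E46: category='books' → outer ELSE → critical
sku=E49: category='garden' → inner[price < 371] → keep
sku=E50: category='tools' → outer ELSE → critical
sku=E53: category='toys' → outer ELSE → critical
sku=E61: category='food' → inner[stock >= 257] → low
sku=E73: category='food' → inner[stock >= 257] → low
sku=E87: category='tools' → outer ELSE → critical
sku=E89: category='garden' → inner[price < 371] → keep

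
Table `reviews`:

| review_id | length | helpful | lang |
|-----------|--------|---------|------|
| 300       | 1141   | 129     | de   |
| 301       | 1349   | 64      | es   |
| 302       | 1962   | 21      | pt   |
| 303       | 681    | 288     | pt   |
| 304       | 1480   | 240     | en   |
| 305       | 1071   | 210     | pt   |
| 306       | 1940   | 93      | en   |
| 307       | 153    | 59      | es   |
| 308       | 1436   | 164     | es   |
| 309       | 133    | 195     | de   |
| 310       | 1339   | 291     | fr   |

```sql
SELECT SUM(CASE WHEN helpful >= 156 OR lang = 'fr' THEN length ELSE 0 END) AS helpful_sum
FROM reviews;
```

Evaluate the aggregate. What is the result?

6140

review_id=300: ✗
review_id=301: ✗
review_id=302: ✗
review_id=303: ✓ → 681
review_id=304: ✓ → 1480
review_id=305: ✓ → 1071
review_id=306: ✗
review_id=307: ✗
review_id=308: ✓ → 1436
review_id=309: ✓ → 133
review_id=310: ✓ → 1339
helpful_sum = 681 + 1480 + 1071 + 1436 + 133 + 1339 = 6140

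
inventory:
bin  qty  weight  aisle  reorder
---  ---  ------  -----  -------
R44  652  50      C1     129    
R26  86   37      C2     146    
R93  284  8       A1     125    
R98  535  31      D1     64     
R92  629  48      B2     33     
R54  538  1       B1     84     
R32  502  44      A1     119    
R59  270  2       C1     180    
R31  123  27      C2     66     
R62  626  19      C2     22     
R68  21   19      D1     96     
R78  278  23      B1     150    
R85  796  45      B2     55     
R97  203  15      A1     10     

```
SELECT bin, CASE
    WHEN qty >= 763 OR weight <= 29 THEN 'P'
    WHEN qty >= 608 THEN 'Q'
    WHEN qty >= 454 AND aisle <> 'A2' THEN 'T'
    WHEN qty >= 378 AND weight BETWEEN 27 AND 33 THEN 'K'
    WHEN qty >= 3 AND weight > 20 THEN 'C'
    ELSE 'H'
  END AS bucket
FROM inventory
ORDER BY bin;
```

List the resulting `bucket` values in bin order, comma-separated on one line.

bin=R26: qty >= 3 AND weight > 20 → C
bin=R31: qty >= 763 OR weight <= 29 → P
bin=R32: qty >= 454 AND aisle <> 'A2' → T
bin=R44: qty >= 608 → Q
bin=R54: qty >= 763 OR weight <= 29 → P
bin=R59: qty >= 763 OR weight <= 29 → P
bin=R62: qty >= 763 OR weight <= 29 → P
bin=R68: qty >= 763 OR weight <= 29 → P
bin=R78: qty >= 763 OR weight <= 29 → P
bin=R85: qty >= 763 OR weight <= 29 → P
bin=R92: qty >= 608 → Q
bin=R93: qty >= 763 OR weight <= 29 → P
bin=R97: qty >= 763 OR weight <= 29 → P
bin=R98: qty >= 454 AND aisle <> 'A2' → T

C, P, T, Q, P, P, P, P, P, P, Q, P, P, T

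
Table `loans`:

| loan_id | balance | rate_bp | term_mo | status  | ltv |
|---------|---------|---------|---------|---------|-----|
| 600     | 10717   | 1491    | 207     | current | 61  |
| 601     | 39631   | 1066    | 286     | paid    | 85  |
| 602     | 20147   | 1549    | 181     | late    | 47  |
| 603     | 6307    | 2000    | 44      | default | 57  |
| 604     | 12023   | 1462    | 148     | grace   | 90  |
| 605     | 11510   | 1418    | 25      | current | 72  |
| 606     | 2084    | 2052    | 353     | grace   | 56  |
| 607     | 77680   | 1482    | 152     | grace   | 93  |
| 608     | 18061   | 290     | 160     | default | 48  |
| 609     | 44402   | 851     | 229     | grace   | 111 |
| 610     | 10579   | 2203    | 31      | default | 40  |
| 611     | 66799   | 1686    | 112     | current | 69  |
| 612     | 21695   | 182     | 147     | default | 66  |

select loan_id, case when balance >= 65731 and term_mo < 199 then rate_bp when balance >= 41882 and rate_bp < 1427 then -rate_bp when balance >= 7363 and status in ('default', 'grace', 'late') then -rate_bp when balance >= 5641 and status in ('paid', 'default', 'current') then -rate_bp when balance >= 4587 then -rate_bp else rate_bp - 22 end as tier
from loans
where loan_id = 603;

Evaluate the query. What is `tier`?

-2000

loan_id = 603: balance=6307, rate_bp=2000, term_mo=44, status=default, ltv=57.
balance >= 65731 and term_mo < 199 → false
balance >= 41882 and rate_bp < 1427 → false
balance >= 7363 and status in ('default', 'grace', 'late') → false
balance >= 5641 and status in ('paid', 'default', 'current') → true → -2000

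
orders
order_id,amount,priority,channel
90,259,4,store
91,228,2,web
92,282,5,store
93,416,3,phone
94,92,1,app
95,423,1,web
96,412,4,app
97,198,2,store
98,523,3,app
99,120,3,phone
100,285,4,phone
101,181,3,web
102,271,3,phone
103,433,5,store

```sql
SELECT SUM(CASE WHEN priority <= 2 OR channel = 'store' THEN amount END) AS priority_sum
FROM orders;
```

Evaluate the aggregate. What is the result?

order_id=90: ✓ → 259
order_id=91: ✓ → 228
order_id=92: ✓ → 282
order_id=93: ✗
order_id=94: ✓ → 92
order_id=95: ✓ → 423
order_id=96: ✗
order_id=97: ✓ → 198
order_id=98: ✗
order_id=99: ✗
order_id=100: ✗
order_id=101: ✗
order_id=102: ✗
order_id=103: ✓ → 433
priority_sum = 259 + 228 + 282 + 92 + 423 + 198 + 433 = 1915

1915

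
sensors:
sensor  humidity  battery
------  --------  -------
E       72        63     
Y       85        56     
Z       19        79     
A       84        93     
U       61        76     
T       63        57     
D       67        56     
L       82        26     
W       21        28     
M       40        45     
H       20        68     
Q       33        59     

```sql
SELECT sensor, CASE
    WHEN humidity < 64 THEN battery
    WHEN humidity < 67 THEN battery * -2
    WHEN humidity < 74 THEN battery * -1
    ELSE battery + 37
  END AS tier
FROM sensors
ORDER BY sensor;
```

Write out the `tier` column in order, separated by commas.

130, -56, -63, 68, 63, 45, 59, 57, 76, 28, 93, 79

sensor=A: ELSE → 130
sensor=D: humidity < 74 → -56
sensor=E: humidity < 74 → -63
sensor=H: humidity < 64 → 68
sensor=L: ELSE → 63
sensor=M: humidity < 64 → 45
sensor=Q: humidity < 64 → 59
sensor=T: humidity < 64 → 57
sensor=U: humidity < 64 → 76
sensor=W: humidity < 64 → 28
sensor=Y: ELSE → 93
sensor=Z: humidity < 64 → 79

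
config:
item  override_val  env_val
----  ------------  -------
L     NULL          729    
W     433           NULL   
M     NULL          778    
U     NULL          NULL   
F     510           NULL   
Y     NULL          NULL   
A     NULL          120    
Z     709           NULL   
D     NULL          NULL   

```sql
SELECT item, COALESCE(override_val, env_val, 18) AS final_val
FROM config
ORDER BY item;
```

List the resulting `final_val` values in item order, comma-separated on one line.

120, 18, 510, 729, 778, 18, 433, 18, 709

item=A: override_val=NULL, env_val=120 → 120
item=D: override_val=NULL, env_val=NULL, → literal 18 → 18
item=F: override_val=510 → 510
item=L: override_val=NULL, env_val=729 → 729
item=M: override_val=NULL, env_val=778 → 778
item=U: override_val=NULL, env_val=NULL, → literal 18 → 18
item=W: override_val=433 → 433
item=Y: override_val=NULL, env_val=NULL, → literal 18 → 18
item=Z: override_val=709 → 709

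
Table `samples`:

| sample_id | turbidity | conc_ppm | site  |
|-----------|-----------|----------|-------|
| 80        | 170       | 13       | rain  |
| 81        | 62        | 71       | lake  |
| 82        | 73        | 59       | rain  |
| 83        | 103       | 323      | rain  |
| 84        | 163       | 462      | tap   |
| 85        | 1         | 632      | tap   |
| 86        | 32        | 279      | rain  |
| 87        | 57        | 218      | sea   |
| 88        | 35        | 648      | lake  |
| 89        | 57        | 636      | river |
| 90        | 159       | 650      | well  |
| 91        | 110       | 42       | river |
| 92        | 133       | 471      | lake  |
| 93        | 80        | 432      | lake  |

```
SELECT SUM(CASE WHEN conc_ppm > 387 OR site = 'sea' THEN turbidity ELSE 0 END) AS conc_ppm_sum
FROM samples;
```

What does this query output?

sample_id=80: ✗
sample_id=81: ✗
sample_id=82: ✗
sample_id=83: ✗
sample_id=84: ✓ → 163
sample_id=85: ✓ → 1
sample_id=86: ✗
sample_id=87: ✓ → 57
sample_id=88: ✓ → 35
sample_id=89: ✓ → 57
sample_id=90: ✓ → 159
sample_id=91: ✗
sample_id=92: ✓ → 133
sample_id=93: ✓ → 80
conc_ppm_sum = 163 + 1 + 57 + 35 + 57 + 159 + 133 + 80 = 685

685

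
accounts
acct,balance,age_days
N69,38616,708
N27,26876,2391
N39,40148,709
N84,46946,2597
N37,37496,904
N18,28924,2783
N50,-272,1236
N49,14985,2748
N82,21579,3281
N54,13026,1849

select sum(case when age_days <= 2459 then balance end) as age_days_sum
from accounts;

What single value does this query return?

155890

acct=N69: ✓ → 38616
acct=N27: ✓ → 26876
acct=N39: ✓ → 40148
acct=N84: ✗
acct=N37: ✓ → 37496
acct=N18: ✗
acct=N50: ✓ → -272
acct=N49: ✗
acct=N82: ✗
acct=N54: ✓ → 13026
age_days_sum = 38616 + 26876 + 40148 + 37496 + -272 + 13026 = 155890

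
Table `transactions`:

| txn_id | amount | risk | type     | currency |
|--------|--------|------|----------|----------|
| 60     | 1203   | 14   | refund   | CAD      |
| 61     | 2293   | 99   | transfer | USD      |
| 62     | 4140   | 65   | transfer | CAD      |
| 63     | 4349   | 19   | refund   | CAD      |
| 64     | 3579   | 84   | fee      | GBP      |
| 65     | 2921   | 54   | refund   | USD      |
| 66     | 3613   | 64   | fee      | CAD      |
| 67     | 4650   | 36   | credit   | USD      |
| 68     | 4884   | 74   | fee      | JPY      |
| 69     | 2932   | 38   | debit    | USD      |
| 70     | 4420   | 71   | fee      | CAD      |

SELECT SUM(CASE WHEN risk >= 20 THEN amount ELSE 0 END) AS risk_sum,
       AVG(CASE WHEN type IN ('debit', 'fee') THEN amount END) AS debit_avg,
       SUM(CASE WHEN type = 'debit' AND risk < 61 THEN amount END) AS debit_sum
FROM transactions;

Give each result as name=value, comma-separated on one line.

risk_sum=33432, debit_avg=3885.6, debit_sum=2932

[risk_sum: risk >= 20]
txn_id=60: ✗
txn_id=61: ✓ → 2293
txn_id=62: ✓ → 4140
txn_id=63: ✗
txn_id=64: ✓ → 3579
txn_id=65: ✓ → 2921
txn_id=66: ✓ → 3613
txn_id=67: ✓ → 4650
txn_id=68: ✓ → 4884
txn_id=69: ✓ → 2932
txn_id=70: ✓ → 4420
risk_sum = 2293 + 4140 + 3579 + 2921 + 3613 + 4650 + 4884 + 2932 + 4420 = 33432
—
[debit_avg: type IN ('debit', 'fee')]
txn_id=60: ✗
txn_id=61: ✗
txn_id=62: ✗
txn_id=63: ✗
txn_id=64: ✓ → 3579
txn_id=65: ✗
txn_id=66: ✓ → 3613
txn_id=67: ✗
txn_id=68: ✓ → 4884
txn_id=69: ✓ → 2932
txn_id=70: ✓ → 4420
debit_avg = (3579 + 3613 + 4884 + 2932 + 4420) / 5 = 3885.6
—
[debit_sum: type = 'debit' AND risk < 61]
txn_id=60: ✗
txn_id=61: ✗
txn_id=62: ✗
txn_id=63: ✗
txn_id=64: ✗
txn_id=65: ✗
txn_id=66: ✗
txn_id=67: ✗
txn_id=68: ✗
txn_id=69: ✓ → 2932
txn_id=70: ✗
debit_sum = 2932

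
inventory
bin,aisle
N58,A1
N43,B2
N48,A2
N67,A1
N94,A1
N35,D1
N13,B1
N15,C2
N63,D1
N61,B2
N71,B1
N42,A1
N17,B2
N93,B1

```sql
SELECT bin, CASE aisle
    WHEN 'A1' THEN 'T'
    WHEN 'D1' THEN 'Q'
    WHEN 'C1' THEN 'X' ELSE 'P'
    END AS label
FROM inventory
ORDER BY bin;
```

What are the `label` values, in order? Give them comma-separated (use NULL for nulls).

P, P, P, Q, T, P, P, T, P, Q, T, P, P, T

bin=N13: ELSE → P
bin=N15: ELSE → P
bin=N17: ELSE → P
bin=N35: aisle='D1' → Q
bin=N42: aisle='A1' → T
bin=N43: ELSE → P
bin=N48: ELSE → P
bin=N58: aisle='A1' → T
bin=N61: ELSE → P
bin=N63: aisle='D1' → Q
bin=N67: aisle='A1' → T
bin=N71: ELSE → P
bin=N93: ELSE → P
bin=N94: aisle='A1' → T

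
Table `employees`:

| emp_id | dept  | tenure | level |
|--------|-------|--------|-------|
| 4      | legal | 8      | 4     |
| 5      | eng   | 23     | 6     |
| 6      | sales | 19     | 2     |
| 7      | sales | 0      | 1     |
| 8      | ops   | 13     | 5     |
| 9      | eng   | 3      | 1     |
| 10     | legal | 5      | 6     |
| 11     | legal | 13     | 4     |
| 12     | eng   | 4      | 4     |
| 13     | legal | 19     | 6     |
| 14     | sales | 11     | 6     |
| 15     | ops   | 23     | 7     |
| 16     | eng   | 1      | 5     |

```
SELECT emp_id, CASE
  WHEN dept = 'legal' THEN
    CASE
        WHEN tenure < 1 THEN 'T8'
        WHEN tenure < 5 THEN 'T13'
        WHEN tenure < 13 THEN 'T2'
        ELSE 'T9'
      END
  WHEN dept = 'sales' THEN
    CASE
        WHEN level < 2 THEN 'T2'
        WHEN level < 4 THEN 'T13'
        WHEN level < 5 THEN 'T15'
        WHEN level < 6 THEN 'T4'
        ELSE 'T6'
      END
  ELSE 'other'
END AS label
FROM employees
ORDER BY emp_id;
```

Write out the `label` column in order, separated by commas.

emp_id=4: dept='legal' → inner[tenure < 13] → T2
emp_id=5: dept='eng' → outer ELSE → other
emp_id=6: dept='sales' → inner[level < 4] → T13
emp_id=7: dept='sales' → inner[level < 2] → T2
emp_id=8: dept='ops' → outer ELSE → other
emp_id=9: dept='eng' → outer ELSE → other
emp_id=10: dept='legal' → inner[tenure < 13] → T2
emp_id=11: dept='legal' → inner[ELSE] → T9
emp_id=12: dept='eng' → outer ELSE → other
emp_id=13: dept='legal' → inner[ELSE] → T9
emp_id=14: dept='sales' → inner[ELSE] → T6
emp_id=15: dept='ops' → outer ELSE → other
emp_id=16: dept='eng' → outer ELSE → other

T2, other, T13, T2, other, other, T2, T9, other, T9, T6, other, other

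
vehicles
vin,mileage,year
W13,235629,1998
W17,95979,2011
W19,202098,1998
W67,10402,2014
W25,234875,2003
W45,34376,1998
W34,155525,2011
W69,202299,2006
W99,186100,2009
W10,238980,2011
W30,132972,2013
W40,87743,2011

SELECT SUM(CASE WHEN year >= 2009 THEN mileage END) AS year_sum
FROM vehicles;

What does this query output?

907701

vin=W13: ✗
vin=W17: ✓ → 95979
vin=W19: ✗
vin=W67: ✓ → 10402
vin=W25: ✗
vin=W45: ✗
vin=W34: ✓ → 155525
vin=W69: ✗
vin=W99: ✓ → 186100
vin=W10: ✓ → 238980
vin=W30: ✓ → 132972
vin=W40: ✓ → 87743
year_sum = 95979 + 10402 + 155525 + 186100 + 238980 + 132972 + 87743 = 907701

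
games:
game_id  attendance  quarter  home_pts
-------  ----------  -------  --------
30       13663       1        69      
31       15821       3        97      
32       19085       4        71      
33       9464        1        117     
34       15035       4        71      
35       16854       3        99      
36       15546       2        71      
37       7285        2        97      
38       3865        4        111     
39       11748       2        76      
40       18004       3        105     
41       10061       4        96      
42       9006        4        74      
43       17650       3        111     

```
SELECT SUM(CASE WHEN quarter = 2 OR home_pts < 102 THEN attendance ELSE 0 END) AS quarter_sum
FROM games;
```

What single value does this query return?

134104

game_id=30: ✓ → 13663
game_id=31: ✓ → 15821
game_id=32: ✓ → 19085
game_id=33: ✗
game_id=34: ✓ → 15035
game_id=35: ✓ → 16854
game_id=36: ✓ → 15546
game_id=37: ✓ → 7285
game_id=38: ✗
game_id=39: ✓ → 11748
game_id=40: ✗
game_id=41: ✓ → 10061
game_id=42: ✓ → 9006
game_id=43: ✗
quarter_sum = 13663 + 15821 + 19085 + 15035 + 16854 + 15546 + 7285 + 11748 + 10061 + 9006 = 134104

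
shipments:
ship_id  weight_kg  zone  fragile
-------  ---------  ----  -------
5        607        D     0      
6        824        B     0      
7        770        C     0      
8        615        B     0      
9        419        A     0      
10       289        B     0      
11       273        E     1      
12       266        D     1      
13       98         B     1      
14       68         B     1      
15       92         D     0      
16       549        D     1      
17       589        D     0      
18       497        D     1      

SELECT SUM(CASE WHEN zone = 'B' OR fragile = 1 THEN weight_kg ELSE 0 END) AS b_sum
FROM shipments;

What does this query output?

3479

ship_id=5: ✗
ship_id=6: ✓ → 824
ship_id=7: ✗
ship_id=8: ✓ → 615
ship_id=9: ✗
ship_id=10: ✓ → 289
ship_id=11: ✓ → 273
ship_id=12: ✓ → 266
ship_id=13: ✓ → 98
ship_id=14: ✓ → 68
ship_id=15: ✗
ship_id=16: ✓ → 549
ship_id=17: ✗
ship_id=18: ✓ → 497
b_sum = 824 + 615 + 289 + 273 + 266 + 98 + 68 + 549 + 497 = 3479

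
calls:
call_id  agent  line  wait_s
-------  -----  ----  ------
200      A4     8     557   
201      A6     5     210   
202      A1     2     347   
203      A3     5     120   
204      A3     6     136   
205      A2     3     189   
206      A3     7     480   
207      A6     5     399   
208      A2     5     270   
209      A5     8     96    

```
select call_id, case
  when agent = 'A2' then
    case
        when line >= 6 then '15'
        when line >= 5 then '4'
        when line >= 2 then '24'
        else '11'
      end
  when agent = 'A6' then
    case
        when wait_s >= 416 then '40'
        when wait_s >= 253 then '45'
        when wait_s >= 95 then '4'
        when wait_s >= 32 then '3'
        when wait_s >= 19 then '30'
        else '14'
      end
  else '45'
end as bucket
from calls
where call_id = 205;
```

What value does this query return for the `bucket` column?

24

call_id = 205: agent=A2, line=3, wait_s=189.
agent='A2' → inner[line >= 2] → 24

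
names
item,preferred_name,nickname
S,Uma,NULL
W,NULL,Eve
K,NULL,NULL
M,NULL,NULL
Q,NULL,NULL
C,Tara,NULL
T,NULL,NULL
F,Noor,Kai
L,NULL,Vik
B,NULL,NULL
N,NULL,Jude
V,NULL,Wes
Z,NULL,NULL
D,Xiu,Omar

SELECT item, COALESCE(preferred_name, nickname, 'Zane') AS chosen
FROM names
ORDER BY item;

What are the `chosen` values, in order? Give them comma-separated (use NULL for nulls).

Zane, Tara, Xiu, Noor, Zane, Vik, Zane, Jude, Zane, Uma, Zane, Wes, Eve, Zane

item=B: preferred_name=NULL, nickname=NULL, → literal Zane → Zane
item=C: preferred_name=Tara → Tara
item=D: preferred_name=Xiu → Xiu
item=F: preferred_name=Noor → Noor
item=K: preferred_name=NULL, nickname=NULL, → literal Zane → Zane
item=L: preferred_name=NULL, nickname=Vik → Vik
item=M: preferred_name=NULL, nickname=NULL, → literal Zane → Zane
item=N: preferred_name=NULL, nickname=Jude → Jude
item=Q: preferred_name=NULL, nickname=NULL, → literal Zane → Zane
item=S: preferred_name=Uma → Uma
item=T: preferred_name=NULL, nickname=NULL, → literal Zane → Zane
item=V: preferred_name=NULL, nickname=Wes → Wes
item=W: preferred_name=NULL, nickname=Eve → Eve
item=Z: preferred_name=NULL, nickname=NULL, → literal Zane → Zane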